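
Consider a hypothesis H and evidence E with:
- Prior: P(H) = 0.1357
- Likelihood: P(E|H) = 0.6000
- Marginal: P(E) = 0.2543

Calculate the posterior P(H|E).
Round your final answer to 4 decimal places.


Using Bayes' theorem:

P(H|E) = P(E|H) × P(H) / P(E)
       = 0.6000 × 0.1357 / 0.2543
       = 0.08142000 / 0.2543
       = 0.3202

The evidence strengthens our belief in H.
Prior: 0.1357 → Posterior: 0.3202


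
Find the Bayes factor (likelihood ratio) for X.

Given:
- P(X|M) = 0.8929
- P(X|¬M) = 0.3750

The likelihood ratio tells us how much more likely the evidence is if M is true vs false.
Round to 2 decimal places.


Likelihood Ratio (LR) = P(X|M) / P(X|¬M)

LR = 0.8929 / 0.3750
   = 2.38

The evidence is 2.38 times more likely if M is true than if M is false.
LR > 1, so observing X raises the odds in favor of M.


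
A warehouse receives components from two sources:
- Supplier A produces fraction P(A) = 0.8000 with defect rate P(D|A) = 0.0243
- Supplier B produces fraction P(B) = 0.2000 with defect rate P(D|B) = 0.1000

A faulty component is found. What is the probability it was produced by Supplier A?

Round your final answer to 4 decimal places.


Let A = from Supplier A, D = faulty

Given:
- P(A) = 0.8000, P(B) = 0.2000
- P(D|A) = 0.0243, P(D|B) = 0.1000

Step 1: Find P(D)
P(D) = P(D|A)P(A) + P(D|B)P(B)
     = 0.0243 × 0.8000 + 0.1000 × 0.2000
     = 0.01944000 + 0.02000000
     = 0.03944000

Step 2: Apply Bayes' theorem
P(A|D) = P(D|A)P(A) / P(D)
       = 0.01944000 / 0.03944000
       = 0.4929


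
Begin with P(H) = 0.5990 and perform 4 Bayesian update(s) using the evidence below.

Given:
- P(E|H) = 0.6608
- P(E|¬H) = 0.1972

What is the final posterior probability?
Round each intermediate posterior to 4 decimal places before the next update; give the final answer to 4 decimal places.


Sequential Bayesian updating:

Initial prior: P(H) = 0.5990

Update 1:
  P(E) = 0.6608 × 0.5990 + 0.1972 × 0.4010 = 0.39581920 + 0.07907720 = 0.47489640
  P(H|E) = 0.39581920 / 0.47489640 = 0.8335

Update 2:
  P(E) = 0.6608 × 0.8335 + 0.1972 × 0.1665 = 0.55077680 + 0.03283380 = 0.58361060
  P(H|E) = 0.55077680 / 0.58361060 = 0.9437

Update 3:
  P(E) = 0.6608 × 0.9437 + 0.1972 × 0.0563 = 0.62359696 + 0.01110236 = 0.63469932
  P(H|E) = 0.62359696 / 0.63469932 = 0.9825

Update 4:
  P(E) = 0.6608 × 0.9825 + 0.1972 × 0.0175 = 0.64923600 + 0.00345100 = 0.65268700
  P(H|E) = 0.64923600 / 0.65268700 = 0.9947

Final posterior: 0.9947


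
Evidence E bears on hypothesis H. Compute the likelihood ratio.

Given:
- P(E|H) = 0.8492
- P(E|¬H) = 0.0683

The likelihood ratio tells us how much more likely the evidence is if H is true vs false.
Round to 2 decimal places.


Likelihood Ratio (LR) = P(E|H) / P(E|¬H)

LR = 0.8492 / 0.0683
   = 12.43

The evidence is 12.43 times more likely if H is true than if H is false.
Because LR exceeds 1, E is evidence for H.


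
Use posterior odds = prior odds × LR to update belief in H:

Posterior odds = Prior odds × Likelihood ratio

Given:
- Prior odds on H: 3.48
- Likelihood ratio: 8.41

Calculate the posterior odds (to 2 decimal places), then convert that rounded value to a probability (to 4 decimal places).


Step 1: Calculate posterior odds
Posterior odds = Prior odds × LR
               = 3.48 × 8.41
               = 29.27

Step 2: Convert to probability
P(H|E) = Posterior odds / (1 + Posterior odds)
       = 29.27 / (1 + 29.27)
       = 29.27 / 30.27
       = 0.9670

The evidence increased P(H) from 0.7768 to 0.9670.


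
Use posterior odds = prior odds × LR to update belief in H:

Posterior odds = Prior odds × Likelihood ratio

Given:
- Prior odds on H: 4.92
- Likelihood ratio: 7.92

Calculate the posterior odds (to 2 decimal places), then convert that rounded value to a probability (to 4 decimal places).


Step 1: Calculate posterior odds
Posterior odds = Prior odds × LR
               = 4.92 × 7.92
               = 38.97

Step 2: Convert to probability
P(H|E) = Posterior odds / (1 + Posterior odds)
       = 38.97 / (1 + 38.97)
       = 38.97 / 39.97
       = 0.9750

The evidence increased P(H) from 0.8311 to 0.9750.


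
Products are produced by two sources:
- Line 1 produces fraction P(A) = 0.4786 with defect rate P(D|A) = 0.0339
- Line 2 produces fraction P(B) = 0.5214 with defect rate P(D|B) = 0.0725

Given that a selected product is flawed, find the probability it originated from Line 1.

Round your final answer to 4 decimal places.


Let A = from Line 1, D = flawed

Given:
- P(A) = 0.4786, P(B) = 0.5214
- P(D|A) = 0.0339, P(D|B) = 0.0725

Step 1: Find P(D)
P(D) = P(D|A)P(A) + P(D|B)P(B)
     = 0.0339 × 0.4786 + 0.0725 × 0.5214
     = 0.01622454 + 0.03780150
     = 0.05402604

Step 2: Apply Bayes' theorem
P(A|D) = P(D|A)P(A) / P(D)
       = 0.01622454 / 0.05402604
       = 0.3003


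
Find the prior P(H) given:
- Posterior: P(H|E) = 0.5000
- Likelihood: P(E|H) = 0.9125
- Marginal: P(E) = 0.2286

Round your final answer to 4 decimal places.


From Bayes' theorem: P(H|E) = P(E|H) × P(H) / P(E)

Rearranging for P(H):
P(H) = P(H|E) × P(E) / P(E|H)
     = 0.5000 × 0.2286 / 0.9125
     = 0.11430000 / 0.9125
     = 0.1253


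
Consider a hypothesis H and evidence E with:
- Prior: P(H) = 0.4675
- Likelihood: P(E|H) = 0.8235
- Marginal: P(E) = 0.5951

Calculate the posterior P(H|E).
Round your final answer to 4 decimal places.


Using Bayes' theorem:

P(H|E) = P(E|H) × P(H) / P(E)
       = 0.8235 × 0.4675 / 0.5951
       = 0.38498625 / 0.5951
       = 0.6469

The evidence strengthens our belief in H.
Prior: 0.4675 → Posterior: 0.6469


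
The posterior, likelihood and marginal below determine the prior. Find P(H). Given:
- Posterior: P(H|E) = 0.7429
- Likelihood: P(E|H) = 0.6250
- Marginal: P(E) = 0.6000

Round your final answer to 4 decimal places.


From Bayes' theorem: P(H|E) = P(E|H) × P(H) / P(E)

Rearranging for P(H):
P(H) = P(H|E) × P(E) / P(E|H)
     = 0.7429 × 0.6000 / 0.6250
     = 0.44574000 / 0.6250
     = 0.7132


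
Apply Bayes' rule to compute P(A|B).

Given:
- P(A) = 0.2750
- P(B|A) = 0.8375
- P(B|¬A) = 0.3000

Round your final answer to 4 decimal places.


Bayes' theorem: P(A|B) = P(B|A) × P(A) / P(B)

Step 1: Calculate P(B) using law of total probability
P(B) = P(B|A)P(A) + P(B|¬A)P(¬A)
     = 0.8375 × 0.2750 + 0.3000 × 0.7250
     = 0.23031250 + 0.21750000
     = 0.44781250

Step 2: Apply Bayes' theorem
P(A|B) = P(B|A) × P(A) / P(B)
       = 0.23031250 / 0.44781250
       = 0.5143


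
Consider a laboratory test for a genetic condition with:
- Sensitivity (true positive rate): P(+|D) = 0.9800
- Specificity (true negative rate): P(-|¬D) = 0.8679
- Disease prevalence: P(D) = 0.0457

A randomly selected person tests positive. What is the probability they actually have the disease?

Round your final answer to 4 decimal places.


Let D = has disease, + = positive test

Given:
- P(D) = 0.0457 (prevalence)
- P(+|D) = 0.9800 (sensitivity)
- P(-|¬D) = 0.8679 (specificity)
- P(+|¬D) = 0.1321 (false positive rate = 1 - specificity)

Step 1: Find P(+)
P(+) = P(+|D)P(D) + P(+|¬D)P(¬D)
     = 0.9800 × 0.0457 + 0.1321 × 0.9543
     = 0.04478600 + 0.12606303
     = 0.17084903

Step 2: Apply Bayes' theorem for P(D|+)
P(D|+) = P(+|D)P(D) / P(+)
       = 0.04478600 / 0.17084903
       = 0.2621


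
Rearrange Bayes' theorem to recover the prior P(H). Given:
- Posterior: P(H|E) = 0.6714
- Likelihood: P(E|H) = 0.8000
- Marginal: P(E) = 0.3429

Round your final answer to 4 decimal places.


From Bayes' theorem: P(H|E) = P(E|H) × P(H) / P(E)

Rearranging for P(H):
P(H) = P(H|E) × P(E) / P(E|H)
     = 0.6714 × 0.3429 / 0.8000
     = 0.23022306 / 0.8000
     = 0.2878


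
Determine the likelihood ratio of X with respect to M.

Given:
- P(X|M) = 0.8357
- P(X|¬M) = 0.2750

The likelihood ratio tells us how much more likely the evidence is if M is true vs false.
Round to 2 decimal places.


Likelihood Ratio (LR) = P(X|M) / P(X|¬M)

LR = 0.8357 / 0.2750
   = 3.04

The evidence is 3.04 times more likely if M is true than if M is false.
Because LR exceeds 1, X is evidence for M.


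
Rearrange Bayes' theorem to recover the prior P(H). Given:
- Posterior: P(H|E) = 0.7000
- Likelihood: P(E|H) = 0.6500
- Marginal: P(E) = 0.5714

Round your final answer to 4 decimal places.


From Bayes' theorem: P(H|E) = P(E|H) × P(H) / P(E)

Rearranging for P(H):
P(H) = P(H|E) × P(E) / P(E|H)
     = 0.7000 × 0.5714 / 0.6500
     = 0.39998000 / 0.6500
     = 0.6154


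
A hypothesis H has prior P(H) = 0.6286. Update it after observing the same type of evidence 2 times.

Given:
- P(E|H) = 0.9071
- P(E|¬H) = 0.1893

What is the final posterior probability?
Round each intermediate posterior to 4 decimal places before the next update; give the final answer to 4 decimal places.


Sequential Bayesian updating:

Initial prior: P(H) = 0.6286

Update 1:
  P(E) = 0.9071 × 0.6286 + 0.1893 × 0.3714 = 0.57020306 + 0.07030602 = 0.64050908
  P(H|E) = 0.57020306 / 0.64050908 = 0.8902

Update 2:
  P(E) = 0.9071 × 0.8902 + 0.1893 × 0.1098 = 0.80750042 + 0.02078514 = 0.82828556
  P(H|E) = 0.80750042 / 0.82828556 = 0.9749

Final posterior: 0.9749


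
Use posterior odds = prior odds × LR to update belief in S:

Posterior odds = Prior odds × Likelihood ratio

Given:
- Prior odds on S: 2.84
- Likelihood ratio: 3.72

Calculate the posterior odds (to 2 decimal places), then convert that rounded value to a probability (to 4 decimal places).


Step 1: Calculate posterior odds
Posterior odds = Prior odds × LR
               = 2.84 × 3.72
               = 10.56

Step 2: Convert to probability
P(S|E) = Posterior odds / (1 + Posterior odds)
       = 10.56 / (1 + 10.56)
       = 10.56 / 11.56
       = 0.9135

The evidence increased P(S) from 0.7396 to 0.9135.


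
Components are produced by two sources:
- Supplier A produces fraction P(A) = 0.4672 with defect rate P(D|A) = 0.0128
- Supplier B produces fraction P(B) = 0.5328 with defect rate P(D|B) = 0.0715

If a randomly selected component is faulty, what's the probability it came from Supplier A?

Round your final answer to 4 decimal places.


Let A = from Supplier A, D = faulty

Given:
- P(A) = 0.4672, P(B) = 0.5328
- P(D|A) = 0.0128, P(D|B) = 0.0715

Step 1: Find P(D)
P(D) = P(D|A)P(A) + P(D|B)P(B)
     = 0.0128 × 0.4672 + 0.0715 × 0.5328
     = 0.00598016 + 0.03809520
     = 0.04407536

Step 2: Apply Bayes' theorem
P(A|D) = P(D|A)P(A) / P(D)
       = 0.00598016 / 0.04407536
       = 0.1357


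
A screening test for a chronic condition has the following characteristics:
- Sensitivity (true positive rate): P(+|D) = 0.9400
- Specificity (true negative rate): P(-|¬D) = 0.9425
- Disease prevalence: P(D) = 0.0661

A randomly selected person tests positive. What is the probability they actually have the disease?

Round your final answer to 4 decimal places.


Let D = has disease, + = positive test

Given:
- P(D) = 0.0661 (prevalence)
- P(+|D) = 0.9400 (sensitivity)
- P(-|¬D) = 0.9425 (specificity)
- P(+|¬D) = 0.0575 (false positive rate = 1 - specificity)

Step 1: Find P(+)
P(+) = P(+|D)P(D) + P(+|¬D)P(¬D)
     = 0.9400 × 0.0661 + 0.0575 × 0.9339
     = 0.06213400 + 0.05369925
     = 0.11583325

Step 2: Apply Bayes' theorem for P(D|+)
P(D|+) = P(+|D)P(D) / P(+)
       = 0.06213400 / 0.11583325
       = 0.5364


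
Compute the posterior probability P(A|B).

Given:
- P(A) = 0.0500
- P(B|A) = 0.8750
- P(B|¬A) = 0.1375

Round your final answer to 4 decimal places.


Bayes' theorem: P(A|B) = P(B|A) × P(A) / P(B)

Step 1: Calculate P(B) using law of total probability
P(B) = P(B|A)P(A) + P(B|¬A)P(¬A)
     = 0.8750 × 0.0500 + 0.1375 × 0.9500
     = 0.04375000 + 0.13062500
     = 0.17437500

Step 2: Apply Bayes' theorem
P(A|B) = P(B|A) × P(A) / P(B)
       = 0.04375000 / 0.17437500
       = 0.2509


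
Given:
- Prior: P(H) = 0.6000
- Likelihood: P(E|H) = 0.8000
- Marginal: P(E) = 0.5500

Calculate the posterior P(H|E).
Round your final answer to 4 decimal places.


Using Bayes' theorem:

P(H|E) = P(E|H) × P(H) / P(E)
       = 0.8000 × 0.6000 / 0.5500
       = 0.48000000 / 0.5500
       = 0.8727

The evidence strengthens our belief in H.
Prior: 0.6000 → Posterior: 0.8727


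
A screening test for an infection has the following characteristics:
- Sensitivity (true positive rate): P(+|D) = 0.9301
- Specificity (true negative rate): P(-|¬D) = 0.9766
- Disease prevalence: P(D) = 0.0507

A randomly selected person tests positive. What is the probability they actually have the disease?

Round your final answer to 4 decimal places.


Let D = has disease, + = positive test

Given:
- P(D) = 0.0507 (prevalence)
- P(+|D) = 0.9301 (sensitivity)
- P(-|¬D) = 0.9766 (specificity)
- P(+|¬D) = 0.0234 (false positive rate = 1 - specificity)

Step 1: Find P(+)
P(+) = P(+|D)P(D) + P(+|¬D)P(¬D)
     = 0.9301 × 0.0507 + 0.0234 × 0.9493
     = 0.04715607 + 0.02221362
     = 0.06936969

Step 2: Apply Bayes' theorem for P(D|+)
P(D|+) = P(+|D)P(D) / P(+)
       = 0.04715607 / 0.06936969
       = 0.6798


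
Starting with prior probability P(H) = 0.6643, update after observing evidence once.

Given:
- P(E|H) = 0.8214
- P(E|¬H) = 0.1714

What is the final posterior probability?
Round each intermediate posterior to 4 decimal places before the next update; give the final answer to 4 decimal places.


Sequential Bayesian updating:

Initial prior: P(H) = 0.6643

Update 1:
  P(E) = 0.8214 × 0.6643 + 0.1714 × 0.3357 = 0.54565602 + 0.05753898 = 0.60319500
  P(H|E) = 0.54565602 / 0.60319500 = 0.9046

Final posterior: 0.9046


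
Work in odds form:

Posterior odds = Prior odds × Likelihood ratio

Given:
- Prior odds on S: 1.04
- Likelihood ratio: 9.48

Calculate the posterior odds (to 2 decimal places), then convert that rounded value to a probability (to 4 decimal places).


Step 1: Calculate posterior odds
Posterior odds = Prior odds × LR
               = 1.04 × 9.48
               = 9.86

Step 2: Convert to probability
P(S|E) = Posterior odds / (1 + Posterior odds)
       = 9.86 / (1 + 9.86)
       = 9.86 / 10.86
       = 0.9079

The evidence increased P(S) from 0.5098 to 0.9079.


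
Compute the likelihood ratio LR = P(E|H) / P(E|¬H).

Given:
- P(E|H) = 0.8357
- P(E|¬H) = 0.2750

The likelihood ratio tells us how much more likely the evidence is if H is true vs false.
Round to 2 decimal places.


Likelihood Ratio (LR) = P(E|H) / P(E|¬H)

LR = 0.8357 / 0.2750
   = 3.04

The evidence is 3.04 times more likely if H is true than if H is false.
LR > 1, so observing E raises the odds in favor of H.


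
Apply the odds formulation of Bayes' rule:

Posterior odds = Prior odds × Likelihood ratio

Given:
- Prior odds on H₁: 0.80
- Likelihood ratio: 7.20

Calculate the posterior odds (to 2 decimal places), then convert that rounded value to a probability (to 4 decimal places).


Step 1: Calculate posterior odds
Posterior odds = Prior odds × LR
               = 0.80 × 7.20
               = 5.76

Step 2: Convert to probability
P(H₁|E) = Posterior odds / (1 + Posterior odds)
       = 5.76 / (1 + 5.76)
       = 5.76 / 6.76
       = 0.8521

The evidence increased P(H₁) from 0.4444 to 0.8521.


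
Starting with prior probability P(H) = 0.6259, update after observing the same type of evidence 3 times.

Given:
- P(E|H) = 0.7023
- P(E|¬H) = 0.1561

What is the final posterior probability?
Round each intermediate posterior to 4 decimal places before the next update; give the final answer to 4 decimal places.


Sequential Bayesian updating:

Initial prior: P(H) = 0.6259

Update 1:
  P(E) = 0.7023 × 0.6259 + 0.1561 × 0.3741 = 0.43956957 + 0.05839701 = 0.49796658
  P(H|E) = 0.43956957 / 0.49796658 = 0.8827

Update 2:
  P(E) = 0.7023 × 0.8827 + 0.1561 × 0.1173 = 0.61992021 + 0.01831053 = 0.63823074
  P(H|E) = 0.61992021 / 0.63823074 = 0.9713

Update 3:
  P(E) = 0.7023 × 0.9713 + 0.1561 × 0.0287 = 0.68214399 + 0.00448007 = 0.68662406
  P(H|E) = 0.68214399 / 0.68662406 = 0.9935

Final posterior: 0.9935


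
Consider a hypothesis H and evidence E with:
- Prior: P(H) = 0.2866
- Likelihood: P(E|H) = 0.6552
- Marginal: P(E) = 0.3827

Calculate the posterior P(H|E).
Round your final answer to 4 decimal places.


Using Bayes' theorem:

P(H|E) = P(E|H) × P(H) / P(E)
       = 0.6552 × 0.2866 / 0.3827
       = 0.18778032 / 0.3827
       = 0.4907

The evidence strengthens our belief in H.
Prior: 0.2866 → Posterior: 0.4907


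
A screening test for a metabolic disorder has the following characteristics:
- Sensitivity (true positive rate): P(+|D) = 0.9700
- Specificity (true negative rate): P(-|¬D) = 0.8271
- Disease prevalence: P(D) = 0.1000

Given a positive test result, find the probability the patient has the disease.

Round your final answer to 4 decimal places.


Let D = has disease, + = positive test

Given:
- P(D) = 0.1000 (prevalence)
- P(+|D) = 0.9700 (sensitivity)
- P(-|¬D) = 0.8271 (specificity)
- P(+|¬D) = 0.1729 (false positive rate = 1 - specificity)

Step 1: Find P(+)
P(+) = P(+|D)P(D) + P(+|¬D)P(¬D)
     = 0.9700 × 0.1000 + 0.1729 × 0.9000
     = 0.09700000 + 0.15561000
     = 0.25261000

Step 2: Apply Bayes' theorem for P(D|+)
P(D|+) = P(+|D)P(D) / P(+)
       = 0.09700000 / 0.25261000
       = 0.3840


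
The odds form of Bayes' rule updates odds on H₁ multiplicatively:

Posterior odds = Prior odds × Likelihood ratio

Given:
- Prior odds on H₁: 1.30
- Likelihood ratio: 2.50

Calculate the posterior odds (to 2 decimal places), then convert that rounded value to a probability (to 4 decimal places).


Step 1: Calculate posterior odds
Posterior odds = Prior odds × LR
               = 1.30 × 2.50
               = 3.25

Step 2: Convert to probability
P(H₁|E) = Posterior odds / (1 + Posterior odds)
       = 3.25 / (1 + 3.25)
       = 3.25 / 4.25
       = 0.7647

The evidence increased P(H₁) from 0.5652 to 0.7647.


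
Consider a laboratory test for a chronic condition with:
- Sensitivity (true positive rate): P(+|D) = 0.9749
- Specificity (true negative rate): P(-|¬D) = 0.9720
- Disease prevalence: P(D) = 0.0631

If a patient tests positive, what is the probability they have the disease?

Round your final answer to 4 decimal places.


Let D = has disease, + = positive test

Given:
- P(D) = 0.0631 (prevalence)
- P(+|D) = 0.9749 (sensitivity)
- P(-|¬D) = 0.9720 (specificity)
- P(+|¬D) = 0.0280 (false positive rate = 1 - specificity)

Step 1: Find P(+)
P(+) = P(+|D)P(D) + P(+|¬D)P(¬D)
     = 0.9749 × 0.0631 + 0.0280 × 0.9369
     = 0.06151619 + 0.02623320
     = 0.08774939

Step 2: Apply Bayes' theorem for P(D|+)
P(D|+) = P(+|D)P(D) / P(+)
       = 0.06151619 / 0.08774939
       = 0.7010


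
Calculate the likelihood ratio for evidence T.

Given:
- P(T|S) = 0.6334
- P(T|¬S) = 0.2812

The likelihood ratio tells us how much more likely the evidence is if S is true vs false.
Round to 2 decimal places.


Likelihood Ratio (LR) = P(T|S) / P(T|¬S)

LR = 0.6334 / 0.2812
   = 2.25

The evidence is 2.25 times more likely if S is true than if S is false.
Because LR exceeds 1, T is evidence for S.


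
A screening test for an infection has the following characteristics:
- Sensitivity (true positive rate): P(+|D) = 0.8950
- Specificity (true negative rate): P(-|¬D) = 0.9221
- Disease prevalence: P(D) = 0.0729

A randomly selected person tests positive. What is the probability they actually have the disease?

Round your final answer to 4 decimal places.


Let D = has disease, + = positive test

Given:
- P(D) = 0.0729 (prevalence)
- P(+|D) = 0.8950 (sensitivity)
- P(-|¬D) = 0.9221 (specificity)
- P(+|¬D) = 0.0779 (false positive rate = 1 - specificity)

Step 1: Find P(+)
P(+) = P(+|D)P(D) + P(+|¬D)P(¬D)
     = 0.8950 × 0.0729 + 0.0779 × 0.9271
     = 0.06524550 + 0.07222109
     = 0.13746659

Step 2: Apply Bayes' theorem for P(D|+)
P(D|+) = P(+|D)P(D) / P(+)
       = 0.06524550 / 0.13746659
       = 0.4746


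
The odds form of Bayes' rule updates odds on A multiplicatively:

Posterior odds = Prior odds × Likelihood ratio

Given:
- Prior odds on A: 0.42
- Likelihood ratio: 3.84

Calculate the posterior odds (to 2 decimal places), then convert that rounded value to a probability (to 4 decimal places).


Step 1: Calculate posterior odds
Posterior odds = Prior odds × LR
               = 0.42 × 3.84
               = 1.61

Step 2: Convert to probability
P(A|E) = Posterior odds / (1 + Posterior odds)
       = 1.61 / (1 + 1.61)
       = 1.61 / 2.61
       = 0.6169

The evidence increased P(A) from 0.2958 to 0.6169.


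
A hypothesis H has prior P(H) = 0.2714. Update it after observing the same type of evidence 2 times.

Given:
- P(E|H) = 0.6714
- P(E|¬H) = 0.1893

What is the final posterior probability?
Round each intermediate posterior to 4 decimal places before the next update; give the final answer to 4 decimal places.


Sequential Bayesian updating:

Initial prior: P(H) = 0.2714

Update 1:
  P(E) = 0.6714 × 0.2714 + 0.1893 × 0.7286 = 0.18221796 + 0.13792398 = 0.32014194
  P(H|E) = 0.18221796 / 0.32014194 = 0.5692

Update 2:
  P(E) = 0.6714 × 0.5692 + 0.1893 × 0.4308 = 0.38216088 + 0.08155044 = 0.46371132
  P(H|E) = 0.38216088 / 0.46371132 = 0.8241

Final posterior: 0.8241


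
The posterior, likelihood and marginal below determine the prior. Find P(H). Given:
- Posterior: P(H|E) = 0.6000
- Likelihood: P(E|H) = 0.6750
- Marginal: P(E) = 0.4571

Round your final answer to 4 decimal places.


From Bayes' theorem: P(H|E) = P(E|H) × P(H) / P(E)

Rearranging for P(H):
P(H) = P(H|E) × P(E) / P(E|H)
     = 0.6000 × 0.4571 / 0.6750
     = 0.27426000 / 0.6750
     = 0.4063


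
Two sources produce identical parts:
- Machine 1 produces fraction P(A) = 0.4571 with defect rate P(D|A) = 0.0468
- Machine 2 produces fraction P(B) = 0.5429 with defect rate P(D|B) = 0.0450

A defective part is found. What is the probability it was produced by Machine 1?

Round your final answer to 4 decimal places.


Let A = from Machine 1, D = defective

Given:
- P(A) = 0.4571, P(B) = 0.5429
- P(D|A) = 0.0468, P(D|B) = 0.0450

Step 1: Find P(D)
P(D) = P(D|A)P(A) + P(D|B)P(B)
     = 0.0468 × 0.4571 + 0.0450 × 0.5429
     = 0.02139228 + 0.02443050
     = 0.04582278

Step 2: Apply Bayes' theorem
P(A|D) = P(D|A)P(A) / P(D)
       = 0.02139228 / 0.04582278
       = 0.4668


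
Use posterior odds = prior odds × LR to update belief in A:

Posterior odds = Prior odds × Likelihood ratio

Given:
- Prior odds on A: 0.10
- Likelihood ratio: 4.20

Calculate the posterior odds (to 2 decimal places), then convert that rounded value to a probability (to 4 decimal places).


Step 1: Calculate posterior odds
Posterior odds = Prior odds × LR
               = 0.10 × 4.20
               = 0.42

Step 2: Convert to probability
P(A|E) = Posterior odds / (1 + Posterior odds)
       = 0.42 / (1 + 0.42)
       = 0.42 / 1.42
       = 0.2958

The evidence increased P(A) from 0.0909 to 0.2958.


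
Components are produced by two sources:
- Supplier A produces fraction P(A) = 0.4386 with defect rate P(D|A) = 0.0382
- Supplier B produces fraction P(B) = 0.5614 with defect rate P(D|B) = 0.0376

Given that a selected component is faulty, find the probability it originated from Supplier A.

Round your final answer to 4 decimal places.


Let A = from Supplier A, D = faulty

Given:
- P(A) = 0.4386, P(B) = 0.5614
- P(D|A) = 0.0382, P(D|B) = 0.0376

Step 1: Find P(D)
P(D) = P(D|A)P(A) + P(D|B)P(B)
     = 0.0382 × 0.4386 + 0.0376 × 0.5614
     = 0.01675452 + 0.02110864
     = 0.03786316

Step 2: Apply Bayes' theorem
P(A|D) = P(D|A)P(A) / P(D)
       = 0.01675452 / 0.03786316
       = 0.4425


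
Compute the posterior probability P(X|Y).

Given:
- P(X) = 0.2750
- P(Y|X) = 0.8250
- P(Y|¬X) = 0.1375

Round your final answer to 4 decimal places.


Bayes' theorem: P(X|Y) = P(Y|X) × P(X) / P(Y)

Step 1: Calculate P(Y) using law of total probability
P(Y) = P(Y|X)P(X) + P(Y|¬X)P(¬X)
     = 0.8250 × 0.2750 + 0.1375 × 0.7250
     = 0.22687500 + 0.09968750
     = 0.32656250

Step 2: Apply Bayes' theorem
P(X|Y) = P(Y|X) × P(X) / P(Y)
       = 0.22687500 / 0.32656250
       = 0.6947


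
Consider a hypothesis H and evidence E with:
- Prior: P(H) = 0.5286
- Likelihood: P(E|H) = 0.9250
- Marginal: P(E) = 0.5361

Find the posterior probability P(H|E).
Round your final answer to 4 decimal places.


Using Bayes' theorem:

P(H|E) = P(E|H) × P(H) / P(E)
       = 0.9250 × 0.5286 / 0.5361
       = 0.48895500 / 0.5361
       = 0.9121

The evidence strengthens our belief in H.
Prior: 0.5286 → Posterior: 0.9121


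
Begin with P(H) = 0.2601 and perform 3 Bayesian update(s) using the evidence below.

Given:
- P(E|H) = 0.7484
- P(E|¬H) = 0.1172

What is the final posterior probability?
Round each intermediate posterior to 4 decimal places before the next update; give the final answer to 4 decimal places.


Sequential Bayesian updating:

Initial prior: P(H) = 0.2601

Update 1:
  P(E) = 0.7484 × 0.2601 + 0.1172 × 0.7399 = 0.19465884 + 0.08671628 = 0.28137512
  P(H|E) = 0.19465884 / 0.28137512 = 0.6918

Update 2:
  P(E) = 0.7484 × 0.6918 + 0.1172 × 0.3082 = 0.51774312 + 0.03612104 = 0.55386416
  P(H|E) = 0.51774312 / 0.55386416 = 0.9348

Update 3:
  P(E) = 0.7484 × 0.9348 + 0.1172 × 0.0652 = 0.69960432 + 0.00764144 = 0.70724576
  P(H|E) = 0.69960432 / 0.70724576 = 0.9892

Final posterior: 0.9892


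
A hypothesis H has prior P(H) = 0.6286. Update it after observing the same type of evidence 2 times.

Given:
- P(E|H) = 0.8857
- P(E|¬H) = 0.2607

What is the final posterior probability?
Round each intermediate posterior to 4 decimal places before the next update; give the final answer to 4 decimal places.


Sequential Bayesian updating:

Initial prior: P(H) = 0.6286

Update 1:
  P(E) = 0.8857 × 0.6286 + 0.2607 × 0.3714 = 0.55675102 + 0.09682398 = 0.65357500
  P(H|E) = 0.55675102 / 0.65357500 = 0.8519

Update 2:
  P(E) = 0.8857 × 0.8519 + 0.2607 × 0.1481 = 0.75452783 + 0.03860967 = 0.79313750
  P(H|E) = 0.75452783 / 0.79313750 = 0.9513

Final posterior: 0.9513


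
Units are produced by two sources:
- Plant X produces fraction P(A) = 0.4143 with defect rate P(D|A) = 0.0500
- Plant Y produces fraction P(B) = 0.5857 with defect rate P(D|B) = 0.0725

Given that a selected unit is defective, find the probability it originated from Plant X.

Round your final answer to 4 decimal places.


Let A = from Plant X, D = defective

Given:
- P(A) = 0.4143, P(B) = 0.5857
- P(D|A) = 0.0500, P(D|B) = 0.0725

Step 1: Find P(D)
P(D) = P(D|A)P(A) + P(D|B)P(B)
     = 0.0500 × 0.4143 + 0.0725 × 0.5857
     = 0.02071500 + 0.04246325
     = 0.06317825

Step 2: Apply Bayes' theorem
P(A|D) = P(D|A)P(A) / P(D)
       = 0.02071500 / 0.06317825
       = 0.3279


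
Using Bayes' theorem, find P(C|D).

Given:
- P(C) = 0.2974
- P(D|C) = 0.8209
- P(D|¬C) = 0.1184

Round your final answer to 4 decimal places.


Bayes' theorem: P(C|D) = P(D|C) × P(C) / P(D)

Step 1: Calculate P(D) using law of total probability
P(D) = P(D|C)P(C) + P(D|¬C)P(¬C)
     = 0.8209 × 0.2974 + 0.1184 × 0.7026
     = 0.24413566 + 0.08318784
     = 0.32732350

Step 2: Apply Bayes' theorem
P(C|D) = P(D|C) × P(C) / P(D)
       = 0.24413566 / 0.32732350
       = 0.7459


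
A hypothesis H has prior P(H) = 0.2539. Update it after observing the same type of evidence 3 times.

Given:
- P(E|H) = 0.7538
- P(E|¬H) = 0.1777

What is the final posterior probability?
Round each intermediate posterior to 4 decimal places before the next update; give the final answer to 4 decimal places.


Sequential Bayesian updating:

Initial prior: P(H) = 0.2539

Update 1:
  P(E) = 0.7538 × 0.2539 + 0.1777 × 0.7461 = 0.19138982 + 0.13258197 = 0.32397179
  P(H|E) = 0.19138982 / 0.32397179 = 0.5908

Update 2:
  P(E) = 0.7538 × 0.5908 + 0.1777 × 0.4092 = 0.44534504 + 0.07271484 = 0.51805988
  P(H|E) = 0.44534504 / 0.51805988 = 0.8596

Update 3:
  P(E) = 0.7538 × 0.8596 + 0.1777 × 0.1404 = 0.64796648 + 0.02494908 = 0.67291556
  P(H|E) = 0.64796648 / 0.67291556 = 0.9629

Final posterior: 0.9629


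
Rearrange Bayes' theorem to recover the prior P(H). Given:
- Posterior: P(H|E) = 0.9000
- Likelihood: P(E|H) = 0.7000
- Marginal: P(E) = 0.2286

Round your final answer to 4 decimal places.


From Bayes' theorem: P(H|E) = P(E|H) × P(H) / P(E)

Rearranging for P(H):
P(H) = P(H|E) × P(E) / P(E|H)
     = 0.9000 × 0.2286 / 0.7000
     = 0.20574000 / 0.7000
     = 0.2939


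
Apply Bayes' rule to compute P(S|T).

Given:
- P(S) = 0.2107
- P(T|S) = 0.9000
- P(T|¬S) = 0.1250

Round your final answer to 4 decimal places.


Bayes' theorem: P(S|T) = P(T|S) × P(S) / P(T)

Step 1: Calculate P(T) using law of total probability
P(T) = P(T|S)P(S) + P(T|¬S)P(¬S)
     = 0.9000 × 0.2107 + 0.1250 × 0.7893
     = 0.18963000 + 0.09866250
     = 0.28829250

Step 2: Apply Bayes' theorem
P(S|T) = P(T|S) × P(S) / P(T)
       = 0.18963000 / 0.28829250
       = 0.6578


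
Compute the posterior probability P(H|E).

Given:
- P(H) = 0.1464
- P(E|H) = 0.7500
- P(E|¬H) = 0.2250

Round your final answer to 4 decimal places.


Bayes' theorem: P(H|E) = P(E|H) × P(H) / P(E)

Step 1: Calculate P(E) using law of total probability
P(E) = P(E|H)P(H) + P(E|¬H)P(¬H)
     = 0.7500 × 0.1464 + 0.2250 × 0.8536
     = 0.10980000 + 0.19206000
     = 0.30186000

Step 2: Apply Bayes' theorem
P(H|E) = P(E|H) × P(H) / P(E)
       = 0.10980000 / 0.30186000
       = 0.3637


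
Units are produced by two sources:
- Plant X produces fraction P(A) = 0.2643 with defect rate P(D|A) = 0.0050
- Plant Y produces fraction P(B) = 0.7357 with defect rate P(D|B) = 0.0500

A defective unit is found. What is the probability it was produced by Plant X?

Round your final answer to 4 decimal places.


Let A = from Plant X, D = defective

Given:
- P(A) = 0.2643, P(B) = 0.7357
- P(D|A) = 0.0050, P(D|B) = 0.0500

Step 1: Find P(D)
P(D) = P(D|A)P(A) + P(D|B)P(B)
     = 0.0050 × 0.2643 + 0.0500 × 0.7357
     = 0.00132150 + 0.03678500
     = 0.03810650

Step 2: Apply Bayes' theorem
P(A|D) = P(D|A)P(A) / P(D)
       = 0.00132150 / 0.03810650
       = 0.0347


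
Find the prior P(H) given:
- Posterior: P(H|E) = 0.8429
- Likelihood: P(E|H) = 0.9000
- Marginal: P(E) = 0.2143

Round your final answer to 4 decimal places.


From Bayes' theorem: P(H|E) = P(E|H) × P(H) / P(E)

Rearranging for P(H):
P(H) = P(H|E) × P(E) / P(E|H)
     = 0.8429 × 0.2143 / 0.9000
     = 0.18063347 / 0.9000
     = 0.2007


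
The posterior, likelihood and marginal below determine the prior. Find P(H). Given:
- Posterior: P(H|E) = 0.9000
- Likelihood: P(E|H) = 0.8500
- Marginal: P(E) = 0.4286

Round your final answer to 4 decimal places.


From Bayes' theorem: P(H|E) = P(E|H) × P(H) / P(E)

Rearranging for P(H):
P(H) = P(H|E) × P(E) / P(E|H)
     = 0.9000 × 0.4286 / 0.8500
     = 0.38574000 / 0.8500
     = 0.4538


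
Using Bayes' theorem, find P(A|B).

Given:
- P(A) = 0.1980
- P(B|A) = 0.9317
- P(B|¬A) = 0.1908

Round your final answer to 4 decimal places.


Bayes' theorem: P(A|B) = P(B|A) × P(A) / P(B)

Step 1: Calculate P(B) using law of total probability
P(B) = P(B|A)P(A) + P(B|¬A)P(¬A)
     = 0.9317 × 0.1980 + 0.1908 × 0.8020
     = 0.18447660 + 0.15302160
     = 0.33749820

Step 2: Apply Bayes' theorem
P(A|B) = P(B|A) × P(A) / P(B)
       = 0.18447660 / 0.33749820
       = 0.5466


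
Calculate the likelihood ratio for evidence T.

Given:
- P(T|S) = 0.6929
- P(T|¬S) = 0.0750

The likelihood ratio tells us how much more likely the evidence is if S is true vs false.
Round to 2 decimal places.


Likelihood Ratio (LR) = P(T|S) / P(T|¬S)

LR = 0.6929 / 0.0750
   = 9.24

The evidence is 9.24 times more likely if S is true than if S is false.
LR > 1, so observing T raises the odds in favor of S.


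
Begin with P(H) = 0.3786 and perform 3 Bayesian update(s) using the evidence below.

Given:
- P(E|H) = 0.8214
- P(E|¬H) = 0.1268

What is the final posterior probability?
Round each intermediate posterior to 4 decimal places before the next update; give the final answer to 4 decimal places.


Sequential Bayesian updating:

Initial prior: P(H) = 0.3786

Update 1:
  P(E) = 0.8214 × 0.3786 + 0.1268 × 0.6214 = 0.31098204 + 0.07879352 = 0.38977556
  P(H|E) = 0.31098204 / 0.38977556 = 0.7978

Update 2:
  P(E) = 0.8214 × 0.7978 + 0.1268 × 0.2022 = 0.65531292 + 0.02563896 = 0.68095188
  P(H|E) = 0.65531292 / 0.68095188 = 0.9623

Update 3:
  P(E) = 0.8214 × 0.9623 + 0.1268 × 0.0377 = 0.79043322 + 0.00478036 = 0.79521358
  P(H|E) = 0.79043322 / 0.79521358 = 0.9940

Final posterior: 0.9940


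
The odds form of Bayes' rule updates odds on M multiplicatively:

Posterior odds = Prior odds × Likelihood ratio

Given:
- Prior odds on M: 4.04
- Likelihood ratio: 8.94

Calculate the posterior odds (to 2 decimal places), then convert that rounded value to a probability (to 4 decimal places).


Step 1: Calculate posterior odds
Posterior odds = Prior odds × LR
               = 4.04 × 8.94
               = 36.12

Step 2: Convert to probability
P(M|E) = Posterior odds / (1 + Posterior odds)
       = 36.12 / (1 + 36.12)
       = 36.12 / 37.12
       = 0.9731

The evidence increased P(M) from 0.8016 to 0.9731.


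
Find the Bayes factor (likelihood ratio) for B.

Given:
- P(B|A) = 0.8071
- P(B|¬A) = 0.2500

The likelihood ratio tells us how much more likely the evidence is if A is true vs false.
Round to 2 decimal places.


Likelihood Ratio (LR) = P(B|A) / P(B|¬A)

LR = 0.8071 / 0.2500
   = 3.23

The evidence is 3.23 times more likely if A is true than if A is false.
Because LR exceeds 1, B is evidence for A.


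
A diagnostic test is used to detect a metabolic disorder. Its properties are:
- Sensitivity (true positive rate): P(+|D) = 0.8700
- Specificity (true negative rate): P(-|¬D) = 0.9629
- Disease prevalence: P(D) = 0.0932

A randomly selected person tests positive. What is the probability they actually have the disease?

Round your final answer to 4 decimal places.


Let D = has disease, + = positive test

Given:
- P(D) = 0.0932 (prevalence)
- P(+|D) = 0.8700 (sensitivity)
- P(-|¬D) = 0.9629 (specificity)
- P(+|¬D) = 0.0371 (false positive rate = 1 - specificity)

Step 1: Find P(+)
P(+) = P(+|D)P(D) + P(+|¬D)P(¬D)
     = 0.8700 × 0.0932 + 0.0371 × 0.9068
     = 0.08108400 + 0.03364228
     = 0.11472628

Step 2: Apply Bayes' theorem for P(D|+)
P(D|+) = P(+|D)P(D) / P(+)
       = 0.08108400 / 0.11472628
       = 0.7068


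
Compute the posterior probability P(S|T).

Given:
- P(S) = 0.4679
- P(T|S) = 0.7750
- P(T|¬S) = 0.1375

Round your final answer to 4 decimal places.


Bayes' theorem: P(S|T) = P(T|S) × P(S) / P(T)

Step 1: Calculate P(T) using law of total probability
P(T) = P(T|S)P(S) + P(T|¬S)P(¬S)
     = 0.7750 × 0.4679 + 0.1375 × 0.5321
     = 0.36262250 + 0.07316375
     = 0.43578625

Step 2: Apply Bayes' theorem
P(S|T) = P(T|S) × P(S) / P(T)
       = 0.36262250 / 0.43578625
       = 0.8321


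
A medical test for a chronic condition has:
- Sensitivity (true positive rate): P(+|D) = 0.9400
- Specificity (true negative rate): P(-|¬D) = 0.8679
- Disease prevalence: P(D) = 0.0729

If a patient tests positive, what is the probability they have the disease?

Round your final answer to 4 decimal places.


Let D = has disease, + = positive test

Given:
- P(D) = 0.0729 (prevalence)
- P(+|D) = 0.9400 (sensitivity)
- P(-|¬D) = 0.8679 (specificity)
- P(+|¬D) = 0.1321 (false positive rate = 1 - specificity)

Step 1: Find P(+)
P(+) = P(+|D)P(D) + P(+|¬D)P(¬D)
     = 0.9400 × 0.0729 + 0.1321 × 0.9271
     = 0.06852600 + 0.12246991
     = 0.19099591

Step 2: Apply Bayes' theorem for P(D|+)
P(D|+) = P(+|D)P(D) / P(+)
       = 0.06852600 / 0.19099591
       = 0.3588


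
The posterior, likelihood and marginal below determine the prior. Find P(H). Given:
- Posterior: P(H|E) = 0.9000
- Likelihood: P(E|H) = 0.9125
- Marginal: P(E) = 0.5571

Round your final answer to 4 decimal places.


From Bayes' theorem: P(H|E) = P(E|H) × P(H) / P(E)

Rearranging for P(H):
P(H) = P(H|E) × P(E) / P(E|H)
     = 0.9000 × 0.5571 / 0.9125
     = 0.50139000 / 0.9125
     = 0.5495


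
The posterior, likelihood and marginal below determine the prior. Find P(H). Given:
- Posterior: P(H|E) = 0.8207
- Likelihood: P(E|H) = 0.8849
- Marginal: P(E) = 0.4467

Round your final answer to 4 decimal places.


From Bayes' theorem: P(H|E) = P(E|H) × P(H) / P(E)

Rearranging for P(H):
P(H) = P(H|E) × P(E) / P(E|H)
     = 0.8207 × 0.4467 / 0.8849
     = 0.36660669 / 0.8849
     = 0.4143


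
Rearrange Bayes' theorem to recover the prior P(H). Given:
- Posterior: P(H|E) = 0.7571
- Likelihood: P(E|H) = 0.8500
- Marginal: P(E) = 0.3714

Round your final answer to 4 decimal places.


From Bayes' theorem: P(H|E) = P(E|H) × P(H) / P(E)

Rearranging for P(H):
P(H) = P(H|E) × P(E) / P(E|H)
     = 0.7571 × 0.3714 / 0.8500
     = 0.28118694 / 0.8500
     = 0.3308


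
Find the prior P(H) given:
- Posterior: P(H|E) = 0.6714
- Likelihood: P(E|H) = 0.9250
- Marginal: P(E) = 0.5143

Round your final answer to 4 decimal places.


From Bayes' theorem: P(H|E) = P(E|H) × P(H) / P(E)

Rearranging for P(H):
P(H) = P(H|E) × P(E) / P(E|H)
     = 0.6714 × 0.5143 / 0.9250
     = 0.34530102 / 0.9250
     = 0.3733


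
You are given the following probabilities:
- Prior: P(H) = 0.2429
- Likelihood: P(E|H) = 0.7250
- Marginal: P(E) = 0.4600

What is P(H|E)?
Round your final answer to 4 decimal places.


Using Bayes' theorem:

P(H|E) = P(E|H) × P(H) / P(E)
       = 0.7250 × 0.2429 / 0.4600
       = 0.17610250 / 0.4600
       = 0.3828

The evidence strengthens our belief in H.
Prior: 0.2429 → Posterior: 0.3828


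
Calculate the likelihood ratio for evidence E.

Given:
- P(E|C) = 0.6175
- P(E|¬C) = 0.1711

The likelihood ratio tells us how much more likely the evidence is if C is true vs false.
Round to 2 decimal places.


Likelihood Ratio (LR) = P(E|C) / P(E|¬C)

LR = 0.6175 / 0.1711
   = 3.61

The evidence is 3.61 times more likely if C is true than if C is false.
Because LR exceeds 1, E is evidence for C.


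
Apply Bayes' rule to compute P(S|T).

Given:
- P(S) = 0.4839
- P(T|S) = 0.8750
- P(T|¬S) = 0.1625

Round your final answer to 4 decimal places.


Bayes' theorem: P(S|T) = P(T|S) × P(S) / P(T)

Step 1: Calculate P(T) using law of total probability
P(T) = P(T|S)P(S) + P(T|¬S)P(¬S)
     = 0.8750 × 0.4839 + 0.1625 × 0.5161
     = 0.42341250 + 0.08386625
     = 0.50727875

Step 2: Apply Bayes' theorem
P(S|T) = P(T|S) × P(S) / P(T)
       = 0.42341250 / 0.50727875
       = 0.8347


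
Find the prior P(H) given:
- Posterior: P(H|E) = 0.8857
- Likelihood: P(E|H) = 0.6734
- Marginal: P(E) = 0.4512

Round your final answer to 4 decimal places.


From Bayes' theorem: P(H|E) = P(E|H) × P(H) / P(E)

Rearranging for P(H):
P(H) = P(H|E) × P(E) / P(E|H)
     = 0.8857 × 0.4512 / 0.6734
     = 0.39962784 / 0.6734
     = 0.5934


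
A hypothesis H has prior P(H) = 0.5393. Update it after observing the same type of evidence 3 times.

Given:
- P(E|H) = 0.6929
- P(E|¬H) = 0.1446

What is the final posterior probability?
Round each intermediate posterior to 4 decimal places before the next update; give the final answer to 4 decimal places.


Sequential Bayesian updating:

Initial prior: P(H) = 0.5393

Update 1:
  P(E) = 0.6929 × 0.5393 + 0.1446 × 0.4607 = 0.37368097 + 0.06661722 = 0.44029819
  P(H|E) = 0.37368097 / 0.44029819 = 0.8487

Update 2:
  P(E) = 0.6929 × 0.8487 + 0.1446 × 0.1513 = 0.58806423 + 0.02187798 = 0.60994221
  P(H|E) = 0.58806423 / 0.60994221 = 0.9641

Update 3:
  P(E) = 0.6929 × 0.9641 + 0.1446 × 0.0359 = 0.66802489 + 0.00519114 = 0.67321603
  P(H|E) = 0.66802489 / 0.67321603 = 0.9923

Final posterior: 0.9923


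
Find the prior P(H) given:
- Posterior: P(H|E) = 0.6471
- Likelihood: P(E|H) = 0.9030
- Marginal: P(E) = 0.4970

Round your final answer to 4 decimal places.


From Bayes' theorem: P(H|E) = P(E|H) × P(H) / P(E)

Rearranging for P(H):
P(H) = P(H|E) × P(E) / P(E|H)
     = 0.6471 × 0.4970 / 0.9030
     = 0.32160870 / 0.9030
     = 0.3562


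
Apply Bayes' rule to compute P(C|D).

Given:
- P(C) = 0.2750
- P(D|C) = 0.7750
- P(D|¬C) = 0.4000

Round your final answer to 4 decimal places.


Bayes' theorem: P(C|D) = P(D|C) × P(C) / P(D)

Step 1: Calculate P(D) using law of total probability
P(D) = P(D|C)P(C) + P(D|¬C)P(¬C)
     = 0.7750 × 0.2750 + 0.4000 × 0.7250
     = 0.21312500 + 0.29000000
     = 0.50312500

Step 2: Apply Bayes' theorem
P(C|D) = P(D|C) × P(C) / P(D)
       = 0.21312500 / 0.50312500
       = 0.4236
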